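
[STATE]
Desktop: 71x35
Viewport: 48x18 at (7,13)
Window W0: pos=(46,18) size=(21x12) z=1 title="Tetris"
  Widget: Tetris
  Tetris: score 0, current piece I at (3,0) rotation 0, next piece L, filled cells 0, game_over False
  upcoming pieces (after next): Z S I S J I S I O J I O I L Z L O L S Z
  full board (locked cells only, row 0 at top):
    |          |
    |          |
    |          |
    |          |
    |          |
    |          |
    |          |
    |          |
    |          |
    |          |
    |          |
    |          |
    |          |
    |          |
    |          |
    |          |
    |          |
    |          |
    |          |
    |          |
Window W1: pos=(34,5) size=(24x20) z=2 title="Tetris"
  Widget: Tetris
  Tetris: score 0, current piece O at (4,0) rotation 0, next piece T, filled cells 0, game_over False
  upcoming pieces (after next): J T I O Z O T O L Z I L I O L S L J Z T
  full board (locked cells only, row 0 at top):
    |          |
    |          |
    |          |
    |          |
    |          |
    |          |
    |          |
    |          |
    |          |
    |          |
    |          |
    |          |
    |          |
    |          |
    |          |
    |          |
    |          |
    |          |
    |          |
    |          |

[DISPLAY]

                           ┃          │         
                           ┃          │Score:   
                           ┃          │0        
                           ┃          │         
                           ┃          │         
                           ┃          │         
                           ┃          │         
                           ┃          │         
                           ┃          │         
                           ┃          │         
                           ┃          │         
                           ┗━━━━━━━━━━━━━━━━━━━━
                                       ┃        
                                       ┃        
                                       ┃        
                                       ┃        
                                       ┗━━━━━━━━
                                                


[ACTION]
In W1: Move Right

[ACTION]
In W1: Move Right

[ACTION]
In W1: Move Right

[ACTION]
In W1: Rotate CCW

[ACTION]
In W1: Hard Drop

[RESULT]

                           ┃          │         
                           ┃          │Score:   
                           ┃          │0        
                           ┃          │         
                           ┃          │         
                           ┃          │         
                           ┃          │         
                           ┃          │         
                           ┃          │         
                           ┃       ▓▓ │         
                           ┃       ▓▓ │         
                           ┗━━━━━━━━━━━━━━━━━━━━
                                       ┃        
                                       ┃        
                                       ┃        
                                       ┃        
                                       ┗━━━━━━━━
                                                


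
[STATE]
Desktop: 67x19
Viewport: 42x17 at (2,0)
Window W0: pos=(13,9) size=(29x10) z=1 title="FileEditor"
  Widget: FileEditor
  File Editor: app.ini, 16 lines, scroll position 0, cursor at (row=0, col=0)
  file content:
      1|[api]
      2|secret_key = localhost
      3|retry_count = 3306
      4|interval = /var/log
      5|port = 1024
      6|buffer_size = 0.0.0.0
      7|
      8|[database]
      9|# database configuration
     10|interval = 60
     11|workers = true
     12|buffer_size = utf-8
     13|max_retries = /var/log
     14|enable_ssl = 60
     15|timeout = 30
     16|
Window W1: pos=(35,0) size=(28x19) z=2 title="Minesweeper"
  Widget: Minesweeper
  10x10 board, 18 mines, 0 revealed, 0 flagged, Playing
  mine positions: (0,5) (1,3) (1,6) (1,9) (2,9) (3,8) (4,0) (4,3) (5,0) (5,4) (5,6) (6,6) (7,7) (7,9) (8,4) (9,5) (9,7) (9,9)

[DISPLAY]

                                 ┏━━━━━━━━
                                 ┃ Mineswe
                                 ┠────────
                                 ┃■■■■■■■■
                                 ┃■■■■■■■■
                                 ┃■■■■■■■■
                                 ┃■■■■■■■■
                                 ┃■■■■■■■■
                                 ┃■■■■■■■■
           ┏━━━━━━━━━━━━━━━━━━━━━┃■■■■■■■■
           ┃ FileEditor          ┃■■■■■■■■
           ┠─────────────────────┃■■■■■■■■
           ┃█api]                ┃■■■■■■■■
           ┃secret_key = localhos┃        
           ┃retry_count = 3306   ┃        
           ┃interval = /var/log  ┃        
           ┃port = 1024          ┃        


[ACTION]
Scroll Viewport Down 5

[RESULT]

                                 ┠────────
                                 ┃■■■■■■■■
                                 ┃■■■■■■■■
                                 ┃■■■■■■■■
                                 ┃■■■■■■■■
                                 ┃■■■■■■■■
                                 ┃■■■■■■■■
           ┏━━━━━━━━━━━━━━━━━━━━━┃■■■■■■■■
           ┃ FileEditor          ┃■■■■■■■■
           ┠─────────────────────┃■■■■■■■■
           ┃█api]                ┃■■■■■■■■
           ┃secret_key = localhos┃        
           ┃retry_count = 3306   ┃        
           ┃interval = /var/log  ┃        
           ┃port = 1024          ┃        
           ┃buffer_size = 0.0.0.0┃        
           ┗━━━━━━━━━━━━━━━━━━━━━┗━━━━━━━━


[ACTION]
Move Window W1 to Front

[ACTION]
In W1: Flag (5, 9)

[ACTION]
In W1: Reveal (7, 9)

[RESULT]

                                 ┠────────
                                 ┃■■■■■✹■■
                                 ┃■■■✹■■✹■
                                 ┃■■■■■■■■
                                 ┃■■■■■■■■
                                 ┃✹■■✹■■■■
                                 ┃✹■■■✹■✹■
           ┏━━━━━━━━━━━━━━━━━━━━━┃■■■■■■✹■
           ┃ FileEditor          ┃■■■■■■■✹
           ┠─────────────────────┃■■■■✹■■■
           ┃█api]                ┃■■■■■✹■✹
           ┃secret_key = localhos┃        
           ┃retry_count = 3306   ┃        
           ┃interval = /var/log  ┃        
           ┃port = 1024          ┃        
           ┃buffer_size = 0.0.0.0┃        
           ┗━━━━━━━━━━━━━━━━━━━━━┗━━━━━━━━


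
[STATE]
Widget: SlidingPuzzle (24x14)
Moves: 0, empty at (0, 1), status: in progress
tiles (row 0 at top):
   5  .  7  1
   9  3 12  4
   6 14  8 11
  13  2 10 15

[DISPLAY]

┌────┬────┬────┬────┐   
│  5 │    │  7 │  1 │   
├────┼────┼────┼────┤   
│  9 │  3 │ 12 │  4 │   
├────┼────┼────┼────┤   
│  6 │ 14 │  8 │ 11 │   
├────┼────┼────┼────┤   
│ 13 │  2 │ 10 │ 15 │   
└────┴────┴────┴────┘   
Moves: 0                
                        
                        
                        
                        


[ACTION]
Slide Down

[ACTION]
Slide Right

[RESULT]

┌────┬────┬────┬────┐   
│    │  5 │  7 │  1 │   
├────┼────┼────┼────┤   
│  9 │  3 │ 12 │  4 │   
├────┼────┼────┼────┤   
│  6 │ 14 │  8 │ 11 │   
├────┼────┼────┼────┤   
│ 13 │  2 │ 10 │ 15 │   
└────┴────┴────┴────┘   
Moves: 1                
                        
                        
                        
                        


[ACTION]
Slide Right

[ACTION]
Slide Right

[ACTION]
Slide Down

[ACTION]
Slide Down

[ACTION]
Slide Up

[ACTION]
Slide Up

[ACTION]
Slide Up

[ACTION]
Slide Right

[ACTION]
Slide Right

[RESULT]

┌────┬────┬────┬────┐   
│  9 │  5 │  7 │  1 │   
├────┼────┼────┼────┤   
│  6 │  3 │ 12 │  4 │   
├────┼────┼────┼────┤   
│ 13 │ 14 │  8 │ 11 │   
├────┼────┼────┼────┤   
│    │  2 │ 10 │ 15 │   
└────┴────┴────┴────┘   
Moves: 4                
                        
                        
                        
                        


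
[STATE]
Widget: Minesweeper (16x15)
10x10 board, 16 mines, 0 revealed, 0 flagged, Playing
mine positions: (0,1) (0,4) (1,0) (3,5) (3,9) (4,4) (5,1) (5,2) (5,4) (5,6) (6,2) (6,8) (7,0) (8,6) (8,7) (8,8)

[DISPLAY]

■■■■■■■■■■      
■■■■■■■■■■      
■■■■■■■■■■      
■■■■■■■■■■      
■■■■■■■■■■      
■■■■■■■■■■      
■■■■■■■■■■      
■■■■■■■■■■      
■■■■■■■■■■      
■■■■■■■■■■      
                
                
                
                
                


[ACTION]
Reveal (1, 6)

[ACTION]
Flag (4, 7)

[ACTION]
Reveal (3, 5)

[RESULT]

■✹■■✹1          
✹■■■■1          
■■■■■11 11      
■■■■■✹1 1✹      
■■■■✹■211■      
■✹✹■✹■✹■■■      
■■✹■■■■■✹■      
✹■■■■■■■■■      
■■■■■■✹✹✹■      
■■■■■■■■■■      
                
                
                
                
                


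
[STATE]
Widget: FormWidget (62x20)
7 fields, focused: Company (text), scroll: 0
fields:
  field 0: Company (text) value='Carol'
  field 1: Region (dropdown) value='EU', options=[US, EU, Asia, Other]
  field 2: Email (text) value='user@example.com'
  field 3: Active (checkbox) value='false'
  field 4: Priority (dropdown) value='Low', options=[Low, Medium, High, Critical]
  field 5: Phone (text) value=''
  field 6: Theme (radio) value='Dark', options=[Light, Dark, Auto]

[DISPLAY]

> Company:    [Carol                                         ]
  Region:     [EU                                           ▼]
  Email:      [user@example.com                              ]
  Active:     [ ]                                             
  Priority:   [Low                                          ▼]
  Phone:      [                                              ]
  Theme:      ( ) Light  (●) Dark  ( ) Auto                   
                                                              
                                                              
                                                              
                                                              
                                                              
                                                              
                                                              
                                                              
                                                              
                                                              
                                                              
                                                              
                                                              


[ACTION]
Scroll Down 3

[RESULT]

  Active:     [ ]                                             
  Priority:   [Low                                          ▼]
  Phone:      [                                              ]
  Theme:      ( ) Light  (●) Dark  ( ) Auto                   
                                                              
                                                              
                                                              
                                                              
                                                              
                                                              
                                                              
                                                              
                                                              
                                                              
                                                              
                                                              
                                                              
                                                              
                                                              
                                                              


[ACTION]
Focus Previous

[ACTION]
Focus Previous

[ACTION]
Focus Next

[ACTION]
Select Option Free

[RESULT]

  Active:     [ ]                                             
  Priority:   [Low                                          ▼]
  Phone:      [                                              ]
> Theme:      ( ) Light  (●) Dark  ( ) Auto                   
                                                              
                                                              
                                                              
                                                              
                                                              
                                                              
                                                              
                                                              
                                                              
                                                              
                                                              
                                                              
                                                              
                                                              
                                                              
                                                              


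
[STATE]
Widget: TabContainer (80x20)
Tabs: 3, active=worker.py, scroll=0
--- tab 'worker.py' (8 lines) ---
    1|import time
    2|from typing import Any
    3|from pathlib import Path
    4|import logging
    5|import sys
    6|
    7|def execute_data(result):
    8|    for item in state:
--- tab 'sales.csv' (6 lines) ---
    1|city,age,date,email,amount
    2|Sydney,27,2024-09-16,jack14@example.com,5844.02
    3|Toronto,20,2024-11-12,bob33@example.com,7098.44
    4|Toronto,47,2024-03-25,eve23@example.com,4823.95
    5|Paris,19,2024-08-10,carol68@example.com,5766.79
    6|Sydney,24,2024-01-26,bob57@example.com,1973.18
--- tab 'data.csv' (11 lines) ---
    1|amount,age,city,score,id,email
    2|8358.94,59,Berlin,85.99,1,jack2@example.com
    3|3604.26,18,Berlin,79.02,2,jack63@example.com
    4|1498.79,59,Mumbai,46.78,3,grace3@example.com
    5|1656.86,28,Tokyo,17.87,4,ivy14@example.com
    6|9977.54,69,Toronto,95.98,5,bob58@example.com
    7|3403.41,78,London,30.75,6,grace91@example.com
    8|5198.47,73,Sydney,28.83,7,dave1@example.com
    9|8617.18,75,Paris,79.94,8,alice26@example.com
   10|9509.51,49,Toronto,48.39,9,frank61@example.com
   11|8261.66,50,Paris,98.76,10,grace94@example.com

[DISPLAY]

[worker.py]│ sales.csv │ data.csv                                               
────────────────────────────────────────────────────────────────────────────────
import time                                                                     
from typing import Any                                                          
from pathlib import Path                                                        
import logging                                                                  
import sys                                                                      
                                                                                
def execute_data(result):                                                       
    for item in state:                                                          
                                                                                
                                                                                
                                                                                
                                                                                
                                                                                
                                                                                
                                                                                
                                                                                
                                                                                
                                                                                


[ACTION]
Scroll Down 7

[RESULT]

[worker.py]│ sales.csv │ data.csv                                               
────────────────────────────────────────────────────────────────────────────────
    for item in state:                                                          
                                                                                
                                                                                
                                                                                
                                                                                
                                                                                
                                                                                
                                                                                
                                                                                
                                                                                
                                                                                
                                                                                
                                                                                
                                                                                
                                                                                
                                                                                
                                                                                
                                                                                


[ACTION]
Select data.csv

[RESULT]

 worker.py │ sales.csv │[data.csv]                                              
────────────────────────────────────────────────────────────────────────────────
amount,age,city,score,id,email                                                  
8358.94,59,Berlin,85.99,1,jack2@example.com                                     
3604.26,18,Berlin,79.02,2,jack63@example.com                                    
1498.79,59,Mumbai,46.78,3,grace3@example.com                                    
1656.86,28,Tokyo,17.87,4,ivy14@example.com                                      
9977.54,69,Toronto,95.98,5,bob58@example.com                                    
3403.41,78,London,30.75,6,grace91@example.com                                   
5198.47,73,Sydney,28.83,7,dave1@example.com                                     
8617.18,75,Paris,79.94,8,alice26@example.com                                    
9509.51,49,Toronto,48.39,9,frank61@example.com                                  
8261.66,50,Paris,98.76,10,grace94@example.com                                   
                                                                                
                                                                                
                                                                                
                                                                                
                                                                                
                                                                                
                                                                                


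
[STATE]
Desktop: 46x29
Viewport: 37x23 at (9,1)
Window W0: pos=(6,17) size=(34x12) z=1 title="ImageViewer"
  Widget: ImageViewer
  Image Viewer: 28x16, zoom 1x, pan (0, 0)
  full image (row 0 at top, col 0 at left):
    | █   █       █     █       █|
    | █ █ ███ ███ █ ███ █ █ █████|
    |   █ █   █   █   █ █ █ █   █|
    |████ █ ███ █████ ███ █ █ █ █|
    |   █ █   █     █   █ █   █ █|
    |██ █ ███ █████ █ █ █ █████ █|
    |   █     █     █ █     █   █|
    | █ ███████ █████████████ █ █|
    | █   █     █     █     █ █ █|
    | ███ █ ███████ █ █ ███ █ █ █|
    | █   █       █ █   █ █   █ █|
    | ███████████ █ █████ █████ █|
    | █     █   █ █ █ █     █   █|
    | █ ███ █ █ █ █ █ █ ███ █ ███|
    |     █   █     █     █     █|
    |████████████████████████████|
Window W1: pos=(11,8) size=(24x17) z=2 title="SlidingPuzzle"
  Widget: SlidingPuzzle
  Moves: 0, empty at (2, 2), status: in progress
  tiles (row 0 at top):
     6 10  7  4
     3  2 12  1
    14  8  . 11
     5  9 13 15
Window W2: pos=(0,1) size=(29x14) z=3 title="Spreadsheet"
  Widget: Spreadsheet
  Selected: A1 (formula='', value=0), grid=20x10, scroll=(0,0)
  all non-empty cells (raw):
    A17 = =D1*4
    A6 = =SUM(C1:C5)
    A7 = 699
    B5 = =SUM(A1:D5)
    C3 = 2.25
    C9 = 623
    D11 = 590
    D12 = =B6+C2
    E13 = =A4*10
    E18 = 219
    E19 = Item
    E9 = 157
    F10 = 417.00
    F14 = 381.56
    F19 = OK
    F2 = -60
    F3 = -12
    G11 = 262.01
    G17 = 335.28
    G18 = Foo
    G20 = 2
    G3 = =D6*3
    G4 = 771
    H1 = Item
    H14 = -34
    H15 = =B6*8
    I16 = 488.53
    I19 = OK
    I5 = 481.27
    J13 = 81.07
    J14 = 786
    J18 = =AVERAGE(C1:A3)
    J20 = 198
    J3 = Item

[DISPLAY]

━━━━━━━━━━━━━━━━━━━┓                 
heet               ┃                 
───────────────────┨                 
                   ┃                 
       B       C   ┃                 
-------------------┃                 
 [0]       0       ┃                 
   0       0       ┃━━━━━┓           
   0       0    2.2┃     ┃           
   0       0       ┃─────┨           
   0#CIRC!         ┃───┐ ┃           
2.25       0       ┃ 4 │ ┃           
 699       0       ┃───┤ ┃           
━━━━━━━━━━━━━━━━━━━┛ 1 │ ┃           
  ┃├────┼────┼────┼────┤ ┃           
  ┃│ 14 │  8 │    │ 11 │ ┃           
━━┃├────┼────┼────┼────┤ ┃━━━━┓      
ma┃│  5 │  9 │ 13 │ 15 │ ┃    ┃      
──┃└────┴────┴────┴────┘ ┃────┨      
  ┃Moves: 0              ┃    ┃      
 █┃                      ┃    ┃      
 █┃                      ┃    ┃      
██┃                      ┃    ┃      


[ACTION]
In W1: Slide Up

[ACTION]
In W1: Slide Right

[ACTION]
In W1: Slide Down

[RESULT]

━━━━━━━━━━━━━━━━━━━┓                 
heet               ┃                 
───────────────────┨                 
                   ┃                 
       B       C   ┃                 
-------------------┃                 
 [0]       0       ┃                 
   0       0       ┃━━━━━┓           
   0       0    2.2┃     ┃           
   0       0       ┃─────┨           
   0#CIRC!         ┃───┐ ┃           
2.25       0       ┃ 4 │ ┃           
 699       0       ┃───┤ ┃           
━━━━━━━━━━━━━━━━━━━┛ 1 │ ┃           
  ┃├────┼────┼────┼────┤ ┃           
  ┃│ 14 │    │ 13 │ 11 │ ┃           
━━┃├────┼────┼────┼────┤ ┃━━━━┓      
ma┃│  5 │  8 │  9 │ 15 │ ┃    ┃      
──┃└────┴────┴────┴────┘ ┃────┨      
  ┃Moves: 3              ┃    ┃      
 █┃                      ┃    ┃      
 █┃                      ┃    ┃      
██┃                      ┃    ┃      


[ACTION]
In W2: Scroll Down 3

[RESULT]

━━━━━━━━━━━━━━━━━━━┓                 
heet               ┃                 
───────────────────┨                 
                   ┃                 
       B       C   ┃                 
-------------------┃                 
   0       0       ┃                 
   0#CIRC!         ┃━━━━━┓           
2.25       0       ┃     ┃           
 699       0       ┃─────┨           
   0       0       ┃───┐ ┃           
   0       0     62┃ 4 │ ┃           
   0       0       ┃───┤ ┃           
━━━━━━━━━━━━━━━━━━━┛ 1 │ ┃           
  ┃├────┼────┼────┼────┤ ┃           
  ┃│ 14 │    │ 13 │ 11 │ ┃           
━━┃├────┼────┼────┼────┤ ┃━━━━┓      
ma┃│  5 │  8 │  9 │ 15 │ ┃    ┃      
──┃└────┴────┴────┴────┘ ┃────┨      
  ┃Moves: 3              ┃    ┃      
 █┃                      ┃    ┃      
 █┃                      ┃    ┃      
██┃                      ┃    ┃      


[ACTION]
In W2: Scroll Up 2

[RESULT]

━━━━━━━━━━━━━━━━━━━┓                 
heet               ┃                 
───────────────────┨                 
                   ┃                 
       B       C   ┃                 
-------------------┃                 
   0       0       ┃                 
   0       0    2.2┃━━━━━┓           
   0       0       ┃     ┃           
   0#CIRC!         ┃─────┨           
2.25       0       ┃───┐ ┃           
 699       0       ┃ 4 │ ┃           
   0       0       ┃───┤ ┃           
━━━━━━━━━━━━━━━━━━━┛ 1 │ ┃           
  ┃├────┼────┼────┼────┤ ┃           
  ┃│ 14 │    │ 13 │ 11 │ ┃           
━━┃├────┼────┼────┼────┤ ┃━━━━┓      
ma┃│  5 │  8 │  9 │ 15 │ ┃    ┃      
──┃└────┴────┴────┴────┘ ┃────┨      
  ┃Moves: 3              ┃    ┃      
 █┃                      ┃    ┃      
 █┃                      ┃    ┃      
██┃                      ┃    ┃      


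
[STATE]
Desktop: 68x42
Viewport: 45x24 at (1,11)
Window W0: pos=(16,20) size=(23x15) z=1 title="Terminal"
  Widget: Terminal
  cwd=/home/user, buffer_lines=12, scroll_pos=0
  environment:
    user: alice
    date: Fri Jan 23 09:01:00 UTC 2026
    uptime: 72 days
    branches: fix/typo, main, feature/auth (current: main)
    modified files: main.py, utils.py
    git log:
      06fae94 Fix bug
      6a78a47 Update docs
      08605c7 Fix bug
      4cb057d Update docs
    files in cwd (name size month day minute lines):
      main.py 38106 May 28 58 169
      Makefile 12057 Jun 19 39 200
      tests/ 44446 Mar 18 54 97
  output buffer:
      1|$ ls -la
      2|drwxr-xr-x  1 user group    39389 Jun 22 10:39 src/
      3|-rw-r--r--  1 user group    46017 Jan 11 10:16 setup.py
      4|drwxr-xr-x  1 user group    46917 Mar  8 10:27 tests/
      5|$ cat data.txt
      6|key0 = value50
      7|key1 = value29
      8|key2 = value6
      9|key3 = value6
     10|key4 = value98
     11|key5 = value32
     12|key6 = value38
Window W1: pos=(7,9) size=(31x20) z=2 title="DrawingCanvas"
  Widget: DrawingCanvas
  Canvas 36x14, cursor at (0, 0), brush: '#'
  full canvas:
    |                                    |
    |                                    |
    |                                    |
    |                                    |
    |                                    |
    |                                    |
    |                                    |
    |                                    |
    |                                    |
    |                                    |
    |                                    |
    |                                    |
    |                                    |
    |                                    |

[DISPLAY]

      ┠─────────────────────────────┨        
      ┃+                            ┃        
      ┃                             ┃        
      ┃                             ┃        
      ┃                             ┃        
      ┃                             ┃        
      ┃                             ┃        
      ┃                             ┃        
      ┃                             ┃        
      ┃                             ┃┓       
      ┃                             ┃┃       
      ┃                             ┃┨       
      ┃                             ┃┃       
      ┃                             ┃┃       
      ┃                             ┃┃       
      ┃                             ┃┃       
      ┃                             ┃┃       
      ┗━━━━━━━━━━━━━━━━━━━━━━━━━━━━━┛┃       
               ┃key1 = value29       ┃       
               ┃key2 = value6        ┃       
               ┃key3 = value6        ┃       
               ┃key4 = value98       ┃       
               ┃key5 = value32       ┃       
               ┗━━━━━━━━━━━━━━━━━━━━━┛       


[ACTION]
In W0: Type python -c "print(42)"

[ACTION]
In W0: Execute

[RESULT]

      ┠─────────────────────────────┨        
      ┃+                            ┃        
      ┃                             ┃        
      ┃                             ┃        
      ┃                             ┃        
      ┃                             ┃        
      ┃                             ┃        
      ┃                             ┃        
      ┃                             ┃        
      ┃                             ┃┓       
      ┃                             ┃┃       
      ┃                             ┃┨       
      ┃                             ┃┃       
      ┃                             ┃┃       
      ┃                             ┃┃       
      ┃                             ┃┃       
      ┃                             ┃┃       
      ┗━━━━━━━━━━━━━━━━━━━━━━━━━━━━━┛┃       
               ┃key5 = value32       ┃       
               ┃key6 = value38       ┃       
               ┃$ python -c "print(42┃       
               ┃42                   ┃       
               ┃$ █                  ┃       
               ┗━━━━━━━━━━━━━━━━━━━━━┛       


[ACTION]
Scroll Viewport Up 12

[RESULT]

                                             
                                             
                                             
                                             
                                             
                                             
                                             
                                             
                                             
      ┏━━━━━━━━━━━━━━━━━━━━━━━━━━━━━┓        
      ┃ DrawingCanvas               ┃        
      ┠─────────────────────────────┨        
      ┃+                            ┃        
      ┃                             ┃        
      ┃                             ┃        
      ┃                             ┃        
      ┃                             ┃        
      ┃                             ┃        
      ┃                             ┃        
      ┃                             ┃        
      ┃                             ┃┓       
      ┃                             ┃┃       
      ┃                             ┃┨       
      ┃                             ┃┃       


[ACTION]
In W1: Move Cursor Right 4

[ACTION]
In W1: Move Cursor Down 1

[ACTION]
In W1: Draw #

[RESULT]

                                             
                                             
                                             
                                             
                                             
                                             
                                             
                                             
                                             
      ┏━━━━━━━━━━━━━━━━━━━━━━━━━━━━━┓        
      ┃ DrawingCanvas               ┃        
      ┠─────────────────────────────┨        
      ┃                             ┃        
      ┃    #                        ┃        
      ┃                             ┃        
      ┃                             ┃        
      ┃                             ┃        
      ┃                             ┃        
      ┃                             ┃        
      ┃                             ┃        
      ┃                             ┃┓       
      ┃                             ┃┃       
      ┃                             ┃┨       
      ┃                             ┃┃       


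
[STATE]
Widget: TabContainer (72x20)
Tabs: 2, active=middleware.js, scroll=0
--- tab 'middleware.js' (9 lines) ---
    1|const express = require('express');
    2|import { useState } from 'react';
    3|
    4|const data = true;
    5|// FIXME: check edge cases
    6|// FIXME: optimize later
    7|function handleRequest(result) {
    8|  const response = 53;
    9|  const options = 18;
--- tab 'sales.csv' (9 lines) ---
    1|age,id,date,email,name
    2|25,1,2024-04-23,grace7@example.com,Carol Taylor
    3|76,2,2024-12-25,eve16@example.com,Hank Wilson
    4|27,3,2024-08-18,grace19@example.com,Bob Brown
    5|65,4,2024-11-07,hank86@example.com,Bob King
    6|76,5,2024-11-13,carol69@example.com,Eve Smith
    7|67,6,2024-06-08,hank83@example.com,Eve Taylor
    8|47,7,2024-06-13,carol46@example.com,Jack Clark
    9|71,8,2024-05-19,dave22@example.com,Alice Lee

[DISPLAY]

[middleware.js]│ sales.csv                                              
────────────────────────────────────────────────────────────────────────
const express = require('express');                                     
import { useState } from 'react';                                       
                                                                        
const data = true;                                                      
// FIXME: check edge cases                                              
// FIXME: optimize later                                                
function handleRequest(result) {                                        
  const response = 53;                                                  
  const options = 18;                                                   
                                                                        
                                                                        
                                                                        
                                                                        
                                                                        
                                                                        
                                                                        
                                                                        
                                                                        


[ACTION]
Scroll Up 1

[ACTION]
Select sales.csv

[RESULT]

 middleware.js │[sales.csv]                                             
────────────────────────────────────────────────────────────────────────
age,id,date,email,name                                                  
25,1,2024-04-23,grace7@example.com,Carol Taylor                         
76,2,2024-12-25,eve16@example.com,Hank Wilson                           
27,3,2024-08-18,grace19@example.com,Bob Brown                           
65,4,2024-11-07,hank86@example.com,Bob King                             
76,5,2024-11-13,carol69@example.com,Eve Smith                           
67,6,2024-06-08,hank83@example.com,Eve Taylor                           
47,7,2024-06-13,carol46@example.com,Jack Clark                          
71,8,2024-05-19,dave22@example.com,Alice Lee                            
                                                                        
                                                                        
                                                                        
                                                                        
                                                                        
                                                                        
                                                                        
                                                                        
                                                                        


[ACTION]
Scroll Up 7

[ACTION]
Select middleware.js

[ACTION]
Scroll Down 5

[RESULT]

[middleware.js]│ sales.csv                                              
────────────────────────────────────────────────────────────────────────
// FIXME: optimize later                                                
function handleRequest(result) {                                        
  const response = 53;                                                  
  const options = 18;                                                   
                                                                        
                                                                        
                                                                        
                                                                        
                                                                        
                                                                        
                                                                        
                                                                        
                                                                        
                                                                        
                                                                        
                                                                        
                                                                        
                                                                        
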